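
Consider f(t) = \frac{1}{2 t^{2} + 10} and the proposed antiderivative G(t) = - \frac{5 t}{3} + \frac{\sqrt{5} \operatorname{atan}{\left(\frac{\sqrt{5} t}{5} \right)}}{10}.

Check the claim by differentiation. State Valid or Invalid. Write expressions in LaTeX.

d/dt[G] = \frac{- 10 t^{2} - 47}{6 t^{2} + 30}
d/dt[G] - f(t) = - \frac{5}{3} != 0.

Invalid: d/dt[G] - f = - \frac{5}{3}, which is not 0.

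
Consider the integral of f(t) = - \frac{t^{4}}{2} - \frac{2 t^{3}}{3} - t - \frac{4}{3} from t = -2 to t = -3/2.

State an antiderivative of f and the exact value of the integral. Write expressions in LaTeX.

Antiderivative: F(t) = - \frac{t^{5}}{10} - \frac{t^{4}}{6} - \frac{t^{2}}{2} - \frac{4 t}{3}; value = - \frac{131}{320}

The integrand splits into summands that can be handled one at a time.
F(t) = - \frac{t^{5}}{10} - \frac{t^{4}}{6} - \frac{t^{2}}{2} - \frac{4 t}{3} is an antiderivative of f.
Check: d/dt[- \frac{t^{5}}{10} - \frac{t^{4}}{6} - \frac{t^{2}}{2} - \frac{4 t}{3}] = - \frac{t^{4}}{2} - \frac{2 t^{3}}{3} - t - \frac{4}{3} = f(t).
F(-3/2) = \frac{253}{320}; F(-2) = \frac{6}{5}.
Integral = F(-3/2) - F(-2) = - \frac{131}{320}.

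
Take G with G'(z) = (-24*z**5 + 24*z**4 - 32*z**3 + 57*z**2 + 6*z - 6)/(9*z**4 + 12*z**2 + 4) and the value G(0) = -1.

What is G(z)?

Check a candidate G(z) by differentiating: d/dz[G] must match the given G'(z).
A general antiderivative is (1 - z/2)*(4*z**3 - 3*z/2)/(3*z**2/2 + 1) + C.
The condition gives C = -1 - (0) = -1.
So G(z) = (-6*z**2 + z*(2 - z)*(8*z**2 - 3) - 4)/(2*(3*z**2 + 2)).
Check: d/dz[(-6*z**2 + z*(2 - z)*(8*z**2 - 3) - 4)/(2*(3*z**2 + 2))] = (-24*z**5 + 24*z**4 - 32*z**3 + 57*z**2 + 6*z - 6)/(9*z**4 + 12*z**2 + 4) = G'(z).

G(z) = (-6*z**2 + z*(2 - z)*(8*z**2 - 3) - 4)/(2*(3*z**2 + 2))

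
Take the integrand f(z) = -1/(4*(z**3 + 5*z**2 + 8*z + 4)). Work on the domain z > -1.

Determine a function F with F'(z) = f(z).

The denominator factors as 4*(z + 1)*(z + 2)**2; partial fractions split f into directly integrable pieces: 1/(4*(z + 2)) + 1/(4*(z + 2)**2) - 1/(4*(z + 1)).
Check: d/dz[(-(z + 2)*log(z + 1) + (z + 2)*log(z + 2) - 1)/(4*(z + 2))] = -1/(4*z**3 + 20*z**2 + 32*z + 16), which equals f(z).

An antiderivative is F(z) = (-(z + 2)*log(z + 1) + (z + 2)*log(z + 2) - 1)/(4*(z + 2)).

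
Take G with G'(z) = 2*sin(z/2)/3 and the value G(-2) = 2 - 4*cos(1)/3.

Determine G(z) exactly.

The proposed G(z) is checked by its d/dz: the result must match the given G'(z).
A general antiderivative is -4*cos(z/2)/3 + C.
The condition gives C = 2 - 4*cos(1)/3 - (-4*cos(1)/3) = 2.
So G(z) = 2 - 4*cos(z/2)/3.
Check: d/dz[2 - 4*cos(z/2)/3] = 2*sin(z/2)/3 = G'(z).

G(z) = 2 - 4*cos(z/2)/3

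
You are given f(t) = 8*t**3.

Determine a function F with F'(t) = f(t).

Differentiate the proposed F(t) back; it has to land on f(t) exactly.
Check: d/dt[2*t**4] = 8*t**3 = f(t).

An antiderivative is F(t) = 2*t**4.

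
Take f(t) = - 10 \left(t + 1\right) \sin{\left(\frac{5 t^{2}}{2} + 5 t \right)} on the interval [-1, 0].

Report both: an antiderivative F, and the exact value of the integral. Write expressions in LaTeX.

The substitution u = \frac{5 t^{2}}{2} + 5 t works: f is exactly (dF/du)*(du/dt) for that inner function.
F(t) = 2 \cos{\left(\frac{5 t^{2}}{2} + 5 t \right)} is an antiderivative of f.
Check: d/dt[2 \cos{\left(\frac{5 t^{2}}{2} + 5 t \right)}] = - 10 t \sin{\left(\frac{5 t^{2}}{2} + 5 t \right)} - 10 \sin{\left(\frac{5 t^{2}}{2} + 5 t \right)}, which equals f(t).
F(0) = 2; F(-1) = 2 \cos{\left(\frac{5}{2} \right)}.
Integral = F(0) - F(-1) = 2 - 2 \cos{\left(\frac{5}{2} \right)}.

Antiderivative: F(t) = 2 \cos{\left(\frac{5 t^{2}}{2} + 5 t \right)}; value = 2 - 2 \cos{\left(\frac{5}{2} \right)}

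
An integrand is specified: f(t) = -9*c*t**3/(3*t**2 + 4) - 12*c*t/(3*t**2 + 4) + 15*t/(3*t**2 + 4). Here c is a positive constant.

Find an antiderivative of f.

The integrand splits into summands that can be handled one at a time.
Check: d/dt[(-3*c*t**2 + 5*log(3*t**2 + 4))/2] = (-9*c*t**3 - 12*c*t + 15*t)/(3*t**2 + 4), which equals f(t).

An antiderivative is F(t) = (-3*c*t**2 + 5*log(3*t**2 + 4))/2.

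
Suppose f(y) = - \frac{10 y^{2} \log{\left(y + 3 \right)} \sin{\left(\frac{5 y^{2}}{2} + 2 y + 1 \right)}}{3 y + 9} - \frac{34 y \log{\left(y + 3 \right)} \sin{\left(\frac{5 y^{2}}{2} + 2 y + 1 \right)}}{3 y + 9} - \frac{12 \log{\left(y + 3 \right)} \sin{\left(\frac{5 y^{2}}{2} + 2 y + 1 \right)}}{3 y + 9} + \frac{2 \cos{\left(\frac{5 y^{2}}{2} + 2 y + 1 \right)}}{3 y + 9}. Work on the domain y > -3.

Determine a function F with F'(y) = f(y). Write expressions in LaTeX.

An antiderivative is F(y) = \frac{2 \log{\left(y + 3 \right)} \cos{\left(\frac{5 y^{2}}{2} + 2 y + 1 \right)}}{3}.

Recognize the product-rule pattern: f = u'v + uv' with u = \frac{2 \cos{\left(\frac{5 y^{2}}{2} + 2 y + 1 \right)}}{3}, v = \log{\left(y + 3 \right)}, so integration by parts undoes it.
Check: d/dy[\frac{2 \log{\left(y + 3 \right)} \cos{\left(\frac{5 y^{2}}{2} + 2 y + 1 \right)}}{3}] = \frac{- 10 y^{2} \log{\left(y + 3 \right)} \sin{\left(\frac{5 y^{2}}{2} + 2 y + 1 \right)} - 34 y \log{\left(y + 3 \right)} \sin{\left(\frac{5 y^{2}}{2} + 2 y + 1 \right)} - 12 \log{\left(y + 3 \right)} \sin{\left(\frac{5 y^{2}}{2} + 2 y + 1 \right)} + 2 \cos{\left(\frac{5 y^{2}}{2} + 2 y + 1 \right)}}{3 y + 9}, which equals f(y).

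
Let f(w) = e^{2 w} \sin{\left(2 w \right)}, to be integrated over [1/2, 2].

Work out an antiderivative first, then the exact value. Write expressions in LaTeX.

For F(w) to be correct the identity F'(w) - f(w) = 0 must hold.
F(w) = - \frac{\left(- \sin{\left(2 w \right)} + \cos{\left(2 w \right)}\right) e^{2 w}}{4} is an antiderivative of f.
Check: d/dw[- \frac{\left(- \sin{\left(2 w \right)} + \cos{\left(2 w \right)}\right) e^{2 w}}{4}] = e^{2 w} \sin{\left(2 w \right)} = f(w).
F(2) = \frac{e^{4} \sin{\left(4 \right)}}{4} - \frac{e^{4} \cos{\left(4 \right)}}{4}; F(1/2) = - \frac{e \cos{\left(1 \right)}}{4} + \frac{e \sin{\left(1 \right)}}{4}.
Integral = F(2) - F(1/2) = \frac{e^{4} \sin{\left(4 \right)}}{4} - \frac{e \sin{\left(1 \right)}}{4} + \frac{e \cos{\left(1 \right)}}{4} - \frac{e^{4} \cos{\left(4 \right)}}{4}.

Antiderivative: F(w) = - \frac{\left(- \sin{\left(2 w \right)} + \cos{\left(2 w \right)}\right) e^{2 w}}{4}; value = \frac{e^{4} \sin{\left(4 \right)}}{4} - \frac{e \sin{\left(1 \right)}}{4} + \frac{e \cos{\left(1 \right)}}{4} - \frac{e^{4} \cos{\left(4 \right)}}{4}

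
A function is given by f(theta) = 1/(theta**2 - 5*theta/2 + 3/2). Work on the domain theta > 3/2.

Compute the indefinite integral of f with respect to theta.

F(theta) = 2*log(theta - 3/2) - 2*log(theta - 1) + C

The denominator factors as (theta - 1)*(2*theta - 3); partial fractions split f into directly integrable pieces: 4/(2*theta - 3) - 2/(theta - 1).
Check: d/dtheta[2*log(theta - 3/2) - 2*log(theta - 1)] = 2/(2*theta**2 - 5*theta + 3), which equals f(theta).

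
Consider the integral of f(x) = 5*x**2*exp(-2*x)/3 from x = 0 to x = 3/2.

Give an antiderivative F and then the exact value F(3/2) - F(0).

Recognize the product-rule pattern: f = u'v + uv' with u = -5*x**2/6 - 5*x/6 - 5/12, v = exp(-2*x), so integration by parts undoes it.
F(x) = 5*(-2*x**2 - 2*x - 1)*exp(-2*x)/12 is an antiderivative of f.
Check: d/dx[5*(-2*x**2 - 2*x - 1)*exp(-2*x)/12] = 5*x**2*exp(-2*x)/3 = f(x).
F(3/2) = -85*exp(-3)/24; F(0) = -5/12.
Integral = F(3/2) - F(0) = 5/12 - 85*exp(-3)/24.

Antiderivative: F(x) = 5*(-2*x**2 - 2*x - 1)*exp(-2*x)/12; value = 5/12 - 85*exp(-3)/24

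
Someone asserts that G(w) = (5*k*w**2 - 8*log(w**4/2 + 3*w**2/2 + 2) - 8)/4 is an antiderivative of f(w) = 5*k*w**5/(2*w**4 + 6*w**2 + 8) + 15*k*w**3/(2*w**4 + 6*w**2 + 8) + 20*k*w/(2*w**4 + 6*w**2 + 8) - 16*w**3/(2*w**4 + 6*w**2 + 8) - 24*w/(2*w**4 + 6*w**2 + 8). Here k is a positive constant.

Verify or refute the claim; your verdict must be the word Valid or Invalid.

d/dw[G] = (5*k*w**5 + 15*k*w**3 + 20*k*w - 16*w**3 - 24*w)/(2*w**4 + 6*w**2 + 8)
This equals f(w) exactly, so the claim holds.

Valid: G'(w) = f(w).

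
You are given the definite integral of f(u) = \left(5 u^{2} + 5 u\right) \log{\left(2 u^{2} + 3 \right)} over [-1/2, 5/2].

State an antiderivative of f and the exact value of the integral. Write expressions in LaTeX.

Antiderivative: F(u) = \frac{5 \left(- 8 u^{3} + 6 u^{2} \left(2 u + 3\right) \log{\left(2 u^{2} + 3 \right)} - 18 u^{2} + 36 u + 27 \log{\left(u^{2} + \frac{3}{2} \right)} - 18 \sqrt{6} \operatorname{atan}{\left(\frac{\sqrt{6} u}{3} \right)}\right)}{36}; value = - \frac{35}{2} - \frac{5 \sqrt{6} \operatorname{atan}{\left(\frac{5 \sqrt{6}}{6} \right)}}{2} - \frac{5 \sqrt{6} \operatorname{atan}{\left(\frac{\sqrt{6}}{6} \right)}}{2} - \frac{15 \log{\left(\frac{7}{4} \right)}}{4} - \frac{5 \log{\left(\frac{7}{2} \right)}}{12} + \frac{15 \log{\left(\frac{31}{4} \right)}}{4} + \frac{125 \log{\left(\frac{31}{2} \right)}}{3}

For F(u) to be correct the identity F'(u) - f(u) = 0 must hold.
F(u) = \frac{5 \left(- 8 u^{3} + 6 u^{2} \left(2 u + 3\right) \log{\left(2 u^{2} + 3 \right)} - 18 u^{2} + 36 u + 27 \log{\left(u^{2} + \frac{3}{2} \right)} - 18 \sqrt{6} \operatorname{atan}{\left(\frac{\sqrt{6} u}{3} \right)}\right)}{36} is an antiderivative of f.
Check: d/du[\frac{5 \left(- 8 u^{3} + 6 u^{2} \left(2 u + 3\right) \log{\left(2 u^{2} + 3 \right)} - 18 u^{2} + 36 u + 27 \log{\left(u^{2} + \frac{3}{2} \right)} - 18 \sqrt{6} \operatorname{atan}{\left(\frac{\sqrt{6} u}{3} \right)}\right)}{36}] = 5 u^{2} \log{\left(2 u^{2} + 3 \right)} + 5 u \log{\left(2 u^{2} + 3 \right)}, which equals f(u).
F(5/2) = - \frac{1475}{72} - \frac{5 \sqrt{6} \operatorname{atan}{\left(\frac{5 \sqrt{6}}{6} \right)}}{2} + \frac{15 \log{\left(\frac{31}{4} \right)}}{4} + \frac{125 \log{\left(\frac{31}{2} \right)}}{3}; F(-1/2) = - \frac{215}{72} + \frac{5 \log{\left(\frac{7}{2} \right)}}{12} + \frac{15 \log{\left(\frac{7}{4} \right)}}{4} + \frac{5 \sqrt{6} \operatorname{atan}{\left(\frac{\sqrt{6}}{6} \right)}}{2}.
Integral = F(5/2) - F(-1/2) = - \frac{35}{2} - \frac{5 \sqrt{6} \operatorname{atan}{\left(\frac{5 \sqrt{6}}{6} \right)}}{2} - \frac{5 \sqrt{6} \operatorname{atan}{\left(\frac{\sqrt{6}}{6} \right)}}{2} - \frac{15 \log{\left(\frac{7}{4} \right)}}{4} - \frac{5 \log{\left(\frac{7}{2} \right)}}{12} + \frac{15 \log{\left(\frac{31}{4} \right)}}{4} + \frac{125 \log{\left(\frac{31}{2} \right)}}{3}.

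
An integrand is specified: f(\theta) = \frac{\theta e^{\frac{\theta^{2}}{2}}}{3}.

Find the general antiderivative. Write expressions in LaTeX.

f matches the chain-rule pattern g'(h)*h' with inner function h(\theta) = \frac{\theta^{2}}{2}; substituting u = h(\theta) collapses the integral.
Check: d/d\theta[\frac{e^{\frac{\theta^{2}}{2}}}{3}] = \frac{\theta e^{\frac{\theta^{2}}{2}}}{3} = f(\theta).

F(\theta) = \frac{e^{\frac{\theta^{2}}{2}}}{3} + C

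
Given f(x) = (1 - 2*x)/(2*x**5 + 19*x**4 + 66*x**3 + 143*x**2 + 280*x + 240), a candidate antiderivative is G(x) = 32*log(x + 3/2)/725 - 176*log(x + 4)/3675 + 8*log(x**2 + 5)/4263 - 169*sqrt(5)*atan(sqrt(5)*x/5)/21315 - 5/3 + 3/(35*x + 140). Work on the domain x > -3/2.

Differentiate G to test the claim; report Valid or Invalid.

Valid: G'(x) = f(x).

d/dx[G] = (1 - 2*x)/(2*x**5 + 19*x**4 + 66*x**3 + 143*x**2 + 280*x + 240)
This equals f(x) exactly, so the claim holds.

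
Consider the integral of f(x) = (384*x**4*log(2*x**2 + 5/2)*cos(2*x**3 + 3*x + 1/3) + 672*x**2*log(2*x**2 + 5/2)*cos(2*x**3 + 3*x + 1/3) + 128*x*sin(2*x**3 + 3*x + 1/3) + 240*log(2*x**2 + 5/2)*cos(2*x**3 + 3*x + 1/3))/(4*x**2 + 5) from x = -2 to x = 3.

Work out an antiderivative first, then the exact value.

Antiderivative: F(x) = 16*log(2*x**2 + 5/2)*sin(2*x**3 + 3*x + 1/3); value = 16*log(21/2)*sin(65/3) + 16*log(41/2)*sin(190/3)

f has the shape u'v + uv' for u = 16*log(2*x**2 + 5/2) and v = sin(2*x**3 + 3*x + 1/3) — it is the derivative of the product u*v.
F(x) = 16*log(2*x**2 + 5/2)*sin(2*x**3 + 3*x + 1/3) is an antiderivative of f.
Check: d/dx[16*log(2*x**2 + 5/2)*sin(2*x**3 + 3*x + 1/3)] = (384*x**4*log(2*x**2 + 5/2)*cos(2*x**3 + 3*x + 1/3) + 672*x**2*log(2*x**2 + 5/2)*cos(2*x**3 + 3*x + 1/3) + 128*x*sin(2*x**3 + 3*x + 1/3) + 240*log(2*x**2 + 5/2)*cos(2*x**3 + 3*x + 1/3))/(4*x**2 + 5) = f(x).
F(3) = 16*log(41/2)*sin(190/3); F(-2) = -16*log(21/2)*sin(65/3).
Integral = F(3) - F(-2) = 16*log(21/2)*sin(65/3) + 16*log(41/2)*sin(190/3).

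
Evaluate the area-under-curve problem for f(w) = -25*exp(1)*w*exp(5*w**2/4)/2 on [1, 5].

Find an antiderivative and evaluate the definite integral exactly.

The substitution u = 5*w**2/4 + 1 works: f is exactly (dF/du)*(du/dw) for that inner function.
F(w) = -5*exp(1)*exp(5*w**2/4) is an antiderivative of f.
Check: d/dw[-5*exp(1)*exp(5*w**2/4)] = -25*exp(1)*w*exp(5*w**2/4)/2 = f(w).
F(5) = -5*exp(129/4); F(1) = -5*exp(9/4).
Integral = F(5) - F(1) = -5*exp(129/4) + 5*exp(9/4).

Antiderivative: F(w) = -5*exp(1)*exp(5*w**2/4); value = -5*exp(129/4) + 5*exp(9/4)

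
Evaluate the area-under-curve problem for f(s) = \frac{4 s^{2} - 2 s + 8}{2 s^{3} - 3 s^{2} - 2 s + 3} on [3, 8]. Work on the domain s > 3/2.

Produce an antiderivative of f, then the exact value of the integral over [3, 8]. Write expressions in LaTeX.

Antiderivative: F(s) = \frac{28 \log{\left(s - \frac{3}{2} \right)}}{5} - 5 \log{\left(s - 1 \right)} + \frac{7 \log{\left(s + 1 \right)}}{5}; value = - 5 \log{\left(7 \right)} - \frac{28 \log{\left(\frac{3}{2} \right)}}{5} - \frac{7 \log{\left(4 \right)}}{5} + \frac{7 \log{\left(9 \right)}}{5} + 5 \log{\left(2 \right)} + \frac{28 \log{\left(\frac{13}{2} \right)}}{5}

Factor the denominator (\left(s - 1\right) \left(s + 1\right) \left(2 s - 3\right)) and decompose: f = \frac{56}{5 \left(2 s - 3\right)} + \frac{7}{5 \left(s + 1\right)} - \frac{5}{s - 1}; each piece integrates to a log, atan, or power term.
F(s) = \frac{28 \log{\left(s - \frac{3}{2} \right)}}{5} - 5 \log{\left(s - 1 \right)} + \frac{7 \log{\left(s + 1 \right)}}{5} is an antiderivative of f.
Check: d/ds[\frac{28 \log{\left(s - \frac{3}{2} \right)}}{5} - 5 \log{\left(s - 1 \right)} + \frac{7 \log{\left(s + 1 \right)}}{5}] = \frac{4 s^{2} - 2 s + 8}{2 s^{3} - 3 s^{2} - 2 s + 3} = f(s).
F(8) = - 5 \log{\left(7 \right)} + \frac{7 \log{\left(9 \right)}}{5} + \frac{28 \log{\left(\frac{13}{2} \right)}}{5}; F(3) = - 5 \log{\left(2 \right)} + \frac{7 \log{\left(4 \right)}}{5} + \frac{28 \log{\left(\frac{3}{2} \right)}}{5}.
Integral = F(8) - F(3) = - 5 \log{\left(7 \right)} - \frac{28 \log{\left(\frac{3}{2} \right)}}{5} - \frac{7 \log{\left(4 \right)}}{5} + \frac{7 \log{\left(9 \right)}}{5} + 5 \log{\left(2 \right)} + \frac{28 \log{\left(\frac{13}{2} \right)}}{5}.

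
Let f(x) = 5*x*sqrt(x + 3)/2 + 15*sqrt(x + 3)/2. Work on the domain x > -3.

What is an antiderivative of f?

The integrand splits into summands that can be handled one at a time.
Check: d/dx[(x + 3)**(5/2)] = 5*x*sqrt(x + 3)/2 + 15*sqrt(x + 3)/2 = f(x).

An antiderivative is F(x) = (x + 3)**(5/2).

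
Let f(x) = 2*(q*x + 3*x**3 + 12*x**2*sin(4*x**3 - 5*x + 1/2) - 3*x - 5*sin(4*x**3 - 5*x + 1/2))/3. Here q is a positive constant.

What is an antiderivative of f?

Check any antiderivative F(x) by computing F'(x) and comparing it with f(x).
Check: d/dx[q*x**2/3 + x**4/2 - x**2 - 2*cos(4*x**3 - 5*x + 1/2)/3] = 2*q*x/3 + 2*x**3 + 8*x**2*sin(4*x**3 - 5*x + 1/2) - 2*x - 10*sin(4*x**3 - 5*x + 1/2)/3, which equals f(x).

An antiderivative is F(x) = q*x**2/3 + x**4/2 - x**2 - 2*cos(4*x**3 - 5*x + 1/2)/3.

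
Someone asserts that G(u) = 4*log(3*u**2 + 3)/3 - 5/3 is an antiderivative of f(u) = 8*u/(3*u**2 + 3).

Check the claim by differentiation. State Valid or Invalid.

d/du[G] = 8*u/(3*u**2 + 3)
This equals f(u) exactly, so the claim holds.

Valid. The derivative of G reproduces f.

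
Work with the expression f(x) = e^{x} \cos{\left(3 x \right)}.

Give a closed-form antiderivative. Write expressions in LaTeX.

An antiderivative is F(x) = \frac{3 e^{x} \sin{\left(3 x \right)}}{10} + \frac{e^{x} \cos{\left(3 x \right)}}{10}.

Since d/dx undoes antidifferentiation here, F'(x) = f(x) is required of F(x).
Check: d/dx[\frac{3 e^{x} \sin{\left(3 x \right)}}{10} + \frac{e^{x} \cos{\left(3 x \right)}}{10}] = e^{x} \cos{\left(3 x \right)} = f(x).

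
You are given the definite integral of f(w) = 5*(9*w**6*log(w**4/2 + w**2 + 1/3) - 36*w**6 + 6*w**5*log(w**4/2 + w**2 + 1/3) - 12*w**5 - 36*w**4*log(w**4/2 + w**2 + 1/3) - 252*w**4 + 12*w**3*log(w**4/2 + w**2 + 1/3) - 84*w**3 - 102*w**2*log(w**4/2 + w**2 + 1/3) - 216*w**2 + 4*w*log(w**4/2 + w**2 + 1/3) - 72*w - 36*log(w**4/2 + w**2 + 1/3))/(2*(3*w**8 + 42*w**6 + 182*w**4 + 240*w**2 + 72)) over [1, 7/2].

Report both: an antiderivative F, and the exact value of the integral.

A candidate is checked by its d/dw: the result must match f(w).
F(w) = -5*(3*w/2 + 1/2)*log(w**4/2 + w**2 + 1/3)/(w**2 + 6) is an antiderivative of f.
Check: d/dw[-5*(3*w/2 + 1/2)*log(w**4/2 + w**2 + 1/3)/(w**2 + 6)] = (45*w**6*log(w**4/2 + w**2 + 1/3) - 180*w**6 + 30*w**5*log(w**4/2 + w**2 + 1/3) - 60*w**5 - 180*w**4*log(w**4/2 + w**2 + 1/3) - 1260*w**4 + 60*w**3*log(w**4/2 + w**2 + 1/3) - 420*w**3 - 510*w**2*log(w**4/2 + w**2 + 1/3) - 1080*w**2 + 20*w*log(w**4/2 + w**2 + 1/3) - 360*w - 180*log(w**4/2 + w**2 + 1/3))/(6*w**8 + 84*w**6 + 364*w**4 + 480*w**2 + 144), which equals f(w).
F(7/2) = -115*log(8411/96)/73; F(1) = -10*log(11/6)/7.
Integral = F(7/2) - F(1) = -115*log(8411/96)/73 + 10*log(11/6)/7.

Antiderivative: F(w) = -5*(3*w/2 + 1/2)*log(w**4/2 + w**2 + 1/3)/(w**2 + 6); value = -115*log(8411/96)/73 + 10*log(11/6)/7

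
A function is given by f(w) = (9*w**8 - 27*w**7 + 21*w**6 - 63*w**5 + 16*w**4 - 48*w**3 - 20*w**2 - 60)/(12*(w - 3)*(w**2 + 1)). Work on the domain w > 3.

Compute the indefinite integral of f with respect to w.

Differentiate the proposed F(w) back; it has to land on f(w) exactly.
Check: d/dw[(27*w**6 + 54*w**4 + 36*w**2 - 432*log(w/2 - 3/2) + 216*atan(w) + 8)/216] = (9*w**8 - 27*w**7 + 21*w**6 - 63*w**5 + 16*w**4 - 48*w**3 - 20*w**2 - 60)/(12*w**3 - 36*w**2 + 12*w - 36), which equals f(w).

F(w) = (27*w**6 + 54*w**4 + 36*w**2 - 432*log(w/2 - 3/2) + 216*atan(w) + 8)/216 + C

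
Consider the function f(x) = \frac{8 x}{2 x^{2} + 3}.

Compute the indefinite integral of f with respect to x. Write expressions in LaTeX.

f matches the chain-rule pattern g'(h)*h' with inner function h(x) = 4 x^{2} + 6; substituting u = h(x) collapses the integral.
Check: d/dx[2 \log{\left(4 x^{2} + 6 \right)}] = \frac{8 x}{2 x^{2} + 3} = f(x).

F(x) = 2 \log{\left(4 x^{2} + 6 \right)} + C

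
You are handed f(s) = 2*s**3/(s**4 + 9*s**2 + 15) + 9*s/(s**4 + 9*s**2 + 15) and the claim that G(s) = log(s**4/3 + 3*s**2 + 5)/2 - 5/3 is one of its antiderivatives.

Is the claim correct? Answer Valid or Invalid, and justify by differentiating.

d/ds[G] = (2*s**3 + 9*s)/(s**4 + 9*s**2 + 15)
This equals f(s) exactly, so the claim holds.

Valid - differentiating G returns exactly f.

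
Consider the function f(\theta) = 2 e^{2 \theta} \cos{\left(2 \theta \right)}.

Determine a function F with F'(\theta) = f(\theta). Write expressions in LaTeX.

For F(\theta) to be correct the identity F'(\theta) - f(\theta) = 0 must hold.
Check: d/d\theta[\frac{e^{2 \theta} \sin{\left(2 \theta \right)}}{2} + \frac{e^{2 \theta} \cos{\left(2 \theta \right)}}{2}] = 2 e^{2 \theta} \cos{\left(2 \theta \right)} = f(\theta).

An antiderivative is F(\theta) = \frac{e^{2 \theta} \sin{\left(2 \theta \right)}}{2} + \frac{e^{2 \theta} \cos{\left(2 \theta \right)}}{2}.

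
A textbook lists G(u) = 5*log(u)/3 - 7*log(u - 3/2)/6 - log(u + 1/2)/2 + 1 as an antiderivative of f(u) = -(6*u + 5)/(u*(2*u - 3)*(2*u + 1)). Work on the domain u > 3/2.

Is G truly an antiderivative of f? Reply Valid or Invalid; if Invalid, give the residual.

Valid. The derivative of G reproduces f.

d/du[G] = (-6*u - 5)/(4*u**3 - 4*u**2 - 3*u)
This equals f(u) exactly, so the claim holds.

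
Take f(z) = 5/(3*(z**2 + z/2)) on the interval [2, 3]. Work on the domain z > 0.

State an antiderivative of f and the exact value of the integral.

Antiderivative: F(z) = 10*log(z)/3 - 10*log(z + 1/2)/3; value = -10*log(7/2)/3 - 10*log(2)/3 + 10*log(5/2)/3 + 10*log(3)/3

Factor the denominator (3*z*(2*z + 1)) and decompose: f = -20/(3*(2*z + 1)) + 10/(3*z); each piece integrates to a log, atan, or power term.
F(z) = 10*log(z)/3 - 10*log(z + 1/2)/3 is an antiderivative of f.
Check: d/dz[10*log(z)/3 - 10*log(z + 1/2)/3] = 10/(6*z**2 + 3*z), which equals f(z).
F(3) = -10*log(7/2)/3 + 10*log(3)/3; F(2) = -10*log(5/2)/3 + 10*log(2)/3.
Integral = F(3) - F(2) = -10*log(7/2)/3 - 10*log(2)/3 + 10*log(5/2)/3 + 10*log(3)/3.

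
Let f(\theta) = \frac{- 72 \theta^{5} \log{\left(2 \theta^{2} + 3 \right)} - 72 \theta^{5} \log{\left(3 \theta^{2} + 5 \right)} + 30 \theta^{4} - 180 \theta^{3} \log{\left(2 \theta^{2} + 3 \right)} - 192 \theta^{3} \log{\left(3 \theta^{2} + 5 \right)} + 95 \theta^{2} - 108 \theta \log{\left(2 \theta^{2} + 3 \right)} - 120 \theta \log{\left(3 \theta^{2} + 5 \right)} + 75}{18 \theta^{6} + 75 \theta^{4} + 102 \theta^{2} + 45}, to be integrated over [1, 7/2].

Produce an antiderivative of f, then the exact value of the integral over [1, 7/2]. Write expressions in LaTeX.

Antiderivative: F(\theta) = \frac{- 6 \log{\left(2 \theta^{2} + 3 \right)} \log{\left(3 \theta^{2} + 5 \right)} + 5 \operatorname{atan}{\left(\theta \right)}}{3}; value = - 2 \log{\left(\frac{55}{2} \right)} \log{\left(\frac{167}{4} \right)} - \frac{5 \pi}{12} + \frac{5 \operatorname{atan}{\left(\frac{7}{2} \right)}}{3} + 2 \log{\left(5 \right)} \log{\left(8 \right)}

Check any antiderivative F(\theta) by computing F'(\theta) and comparing it with f(\theta).
F(\theta) = \frac{- 6 \log{\left(2 \theta^{2} + 3 \right)} \log{\left(3 \theta^{2} + 5 \right)} + 5 \operatorname{atan}{\left(\theta \right)}}{3} is an antiderivative of f.
Check: d/d\theta[\frac{- 6 \log{\left(2 \theta^{2} + 3 \right)} \log{\left(3 \theta^{2} + 5 \right)} + 5 \operatorname{atan}{\left(\theta \right)}}{3}] = \frac{- 72 \theta^{5} \log{\left(2 \theta^{2} + 3 \right)} - 72 \theta^{5} \log{\left(3 \theta^{2} + 5 \right)} + 30 \theta^{4} - 180 \theta^{3} \log{\left(2 \theta^{2} + 3 \right)} - 192 \theta^{3} \log{\left(3 \theta^{2} + 5 \right)} + 95 \theta^{2} - 108 \theta \log{\left(2 \theta^{2} + 3 \right)} - 120 \theta \log{\left(3 \theta^{2} + 5 \right)} + 75}{18 \theta^{6} + 75 \theta^{4} + 102 \theta^{2} + 45} = f(\theta).
F(7/2) = - 2 \log{\left(\frac{55}{2} \right)} \log{\left(\frac{167}{4} \right)} + \frac{5 \operatorname{atan}{\left(\frac{7}{2} \right)}}{3}; F(1) = - 2 \log{\left(5 \right)} \log{\left(8 \right)} + \frac{5 \pi}{12}.
Integral = F(7/2) - F(1) = - 2 \log{\left(\frac{55}{2} \right)} \log{\left(\frac{167}{4} \right)} - \frac{5 \pi}{12} + \frac{5 \operatorname{atan}{\left(\frac{7}{2} \right)}}{3} + 2 \log{\left(5 \right)} \log{\left(8 \right)}.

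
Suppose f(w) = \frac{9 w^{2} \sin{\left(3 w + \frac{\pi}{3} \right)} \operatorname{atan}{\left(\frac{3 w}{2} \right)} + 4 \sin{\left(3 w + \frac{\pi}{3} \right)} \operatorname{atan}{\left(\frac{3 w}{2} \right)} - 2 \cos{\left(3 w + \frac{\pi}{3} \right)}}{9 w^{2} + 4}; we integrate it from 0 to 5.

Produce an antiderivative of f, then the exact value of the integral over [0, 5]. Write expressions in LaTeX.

Antiderivative: F(w) = - \frac{\cos{\left(3 w + \frac{\pi}{3} \right)} \operatorname{atan}{\left(\frac{3 w}{2} \right)}}{3}; value = - \frac{\cos{\left(\frac{\pi}{3} + 15 \right)} \operatorname{atan}{\left(\frac{15}{2} \right)}}{3}

f has the shape u'v + uv' for u = - \frac{\operatorname{atan}{\left(\frac{3 w}{2} \right)}}{3} and v = \cos{\left(3 w + \frac{\pi}{3} \right)} — it is the derivative of the product u*v.
F(w) = - \frac{\cos{\left(3 w + \frac{\pi}{3} \right)} \operatorname{atan}{\left(\frac{3 w}{2} \right)}}{3} is an antiderivative of f.
Check: d/dw[- \frac{\cos{\left(3 w + \frac{\pi}{3} \right)} \operatorname{atan}{\left(\frac{3 w}{2} \right)}}{3}] = \frac{9 w^{2} \sin{\left(3 w + \frac{\pi}{3} \right)} \operatorname{atan}{\left(\frac{3 w}{2} \right)} + 4 \sin{\left(3 w + \frac{\pi}{3} \right)} \operatorname{atan}{\left(\frac{3 w}{2} \right)} - 2 \cos{\left(3 w + \frac{\pi}{3} \right)}}{9 w^{2} + 4} = f(w).
F(5) = - \frac{\cos{\left(\frac{\pi}{3} + 15 \right)} \operatorname{atan}{\left(\frac{15}{2} \right)}}{3}; F(0) = 0.
Integral = F(5) - F(0) = - \frac{\cos{\left(\frac{\pi}{3} + 15 \right)} \operatorname{atan}{\left(\frac{15}{2} \right)}}{3}.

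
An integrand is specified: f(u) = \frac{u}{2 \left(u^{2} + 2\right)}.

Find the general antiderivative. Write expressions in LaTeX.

F(u) = \frac{\log{\left(u^{2} + 2 \right)}}{4} + C

The substitution w = u^{2} + 2 works: f is exactly (dF/dw)*(dw/du) for that inner function.
Check: d/du[\frac{\log{\left(u^{2} + 2 \right)}}{4}] = \frac{u}{2 u^{2} + 4}, which equals f(u).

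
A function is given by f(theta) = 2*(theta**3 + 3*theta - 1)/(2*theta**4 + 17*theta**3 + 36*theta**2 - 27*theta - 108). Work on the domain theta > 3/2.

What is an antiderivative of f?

An antiderivative is F(theta) = 5*log(theta - 3/2)/81 - 1058*log(theta + 3)/81 + 14*log(theta + 4) - 74/(9*theta + 27).

Factor the denominator ((theta + 3)**2*(theta + 4)*(2*theta - 3)) and decompose: f = 10/(81*(2*theta - 3)) + 14/(theta + 4) - 1058/(81*(theta + 3)) + 74/(9*(theta + 3)**2); each piece integrates to a log, atan, or power term.
Check: d/dtheta[5*log(theta - 3/2)/81 - 1058*log(theta + 3)/81 + 14*log(theta + 4) - 74/(9*theta + 27)] = (2*theta**3 + 6*theta - 2)/(2*theta**4 + 17*theta**3 + 36*theta**2 - 27*theta - 108), which equals f(theta).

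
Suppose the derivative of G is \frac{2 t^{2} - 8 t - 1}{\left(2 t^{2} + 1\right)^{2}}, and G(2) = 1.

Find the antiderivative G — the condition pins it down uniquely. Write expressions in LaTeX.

G(t) = \frac{2 - t}{2 t^{2} + 1} + 1

Recognize the product-rule pattern: G'(t) = u'v + uv' with u = \frac{1}{2 t^{2} + 1}, v = 2 - t, so integration by parts undoes it.
A general antiderivative is \frac{2 - t}{2 t^{2} + 1} + C.
The condition gives C = 1 - (0) = 1.
So G(t) = \frac{2 - t}{2 t^{2} + 1} + 1.
Check: d/dt[\frac{2 - t}{2 t^{2} + 1} + 1] = \frac{2 t^{2} - 8 t - 1}{4 t^{4} + 4 t^{2} + 1}, which equals G'(t).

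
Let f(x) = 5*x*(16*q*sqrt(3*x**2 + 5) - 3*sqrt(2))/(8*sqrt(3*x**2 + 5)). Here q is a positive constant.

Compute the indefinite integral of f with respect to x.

Recover f(x) by differentiating a candidate F(x); any mismatch rules it out.
Check: d/dx[5*(8*q*x**2 - sqrt(2)*sqrt(3*x**2 + 5))/8] = (80*q*x*sqrt(3*x**2 + 5) - 15*sqrt(2)*x)/(8*sqrt(3*x**2 + 5)), which equals f(x).

F(x) = 5*(8*q*x**2 - sqrt(2)*sqrt(3*x**2 + 5))/8 + C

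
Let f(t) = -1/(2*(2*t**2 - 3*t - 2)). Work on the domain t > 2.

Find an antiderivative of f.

An antiderivative is F(t) = -log(t - 2)/10 + log(t + 1/2)/10.

Factor the denominator (2*(t - 2)*(2*t + 1)) and decompose: f = 1/(5*(2*t + 1)) - 1/(10*(t - 2)); each piece integrates to a log, atan, or power term.
Check: d/dt[-log(t - 2)/10 + log(t + 1/2)/10] = -1/(4*t**2 - 6*t - 4), which equals f(t).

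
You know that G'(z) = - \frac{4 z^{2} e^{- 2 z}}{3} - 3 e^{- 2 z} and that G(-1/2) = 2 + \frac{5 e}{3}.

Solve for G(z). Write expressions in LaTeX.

G'(z) has the shape u'v + uv' for u = \frac{2 z^{2}}{3} + \frac{2 z}{3} + \frac{11}{6} and v = e^{- 2 z} — it is the derivative of the product u*v.
A general antiderivative is \frac{\left(4 z^{2} + 4 z + 11\right) e^{- 2 z}}{6} + C.
The condition gives C = 2 + \frac{5 e}{3} - (\frac{5 e}{3}) = 2.
So G(z) = \frac{\left(4 z^{2} + 4 z + 12 e^{2 z} + 11\right) e^{- 2 z}}{6}.
Check: d/dz[\frac{\left(4 z^{2} + 4 z + 12 e^{2 z} + 11\right) e^{- 2 z}}{6}] = \frac{\left(- 4 z^{2} - 9\right) e^{- 2 z}}{3}, which equals G'(z).

G(z) = \frac{\left(4 z^{2} + 4 z + 12 e^{2 z} + 11\right) e^{- 2 z}}{6}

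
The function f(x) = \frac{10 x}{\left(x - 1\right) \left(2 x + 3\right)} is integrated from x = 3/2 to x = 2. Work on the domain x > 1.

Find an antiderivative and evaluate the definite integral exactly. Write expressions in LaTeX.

The denominator factors as \left(x - 1\right) \left(2 x + 3\right); partial fractions split f into directly integrable pieces: \frac{6}{2 x + 3} + \frac{2}{x - 1}.
F(x) = 2 \log{\left(x - 1 \right)} + 3 \log{\left(x + \frac{3}{2} \right)} is an antiderivative of f.
Check: d/dx[2 \log{\left(x - 1 \right)} + 3 \log{\left(x + \frac{3}{2} \right)}] = \frac{10 x}{2 x^{2} + x - 3}, which equals f(x).
F(2) = 3 \log{\left(\frac{7}{2} \right)}; F(3/2) = - 2 \log{\left(2 \right)} + 3 \log{\left(3 \right)}.
Integral = F(2) - F(3/2) = - 3 \log{\left(3 \right)} + 2 \log{\left(2 \right)} + 3 \log{\left(\frac{7}{2} \right)}.

Antiderivative: F(x) = 2 \log{\left(x - 1 \right)} + 3 \log{\left(x + \frac{3}{2} \right)}; value = - 3 \log{\left(3 \right)} + 2 \log{\left(2 \right)} + 3 \log{\left(\frac{7}{2} \right)}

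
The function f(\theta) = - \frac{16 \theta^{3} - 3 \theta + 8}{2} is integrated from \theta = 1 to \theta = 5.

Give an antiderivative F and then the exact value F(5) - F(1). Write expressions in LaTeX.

Antiderivative: F(\theta) = - 2 \theta^{4} + \frac{3 \theta^{2}}{4} - 4 \theta; value = -1246

Recover f(\theta) by differentiating a candidate F(\theta); any mismatch rules it out.
F(\theta) = - 2 \theta^{4} + \frac{3 \theta^{2}}{4} - 4 \theta is an antiderivative of f.
Check: d/d\theta[- 2 \theta^{4} + \frac{3 \theta^{2}}{4} - 4 \theta] = - 8 \theta^{3} + \frac{3 \theta}{2} - 4, which equals f(\theta).
F(5) = - \frac{5005}{4}; F(1) = - \frac{21}{4}.
Integral = F(5) - F(1) = -1246.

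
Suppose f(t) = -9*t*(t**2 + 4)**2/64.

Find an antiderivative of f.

The substitution u = -t**2/4 - 1 works: f is exactly (dF/du)*(du/dt) for that inner function.
Check: d/dt[-3*t**6/128 - 9*t**4/32 - 9*t**2/8] = -9*t**5/64 - 9*t**3/8 - 9*t/4, which equals f(t).

An antiderivative is F(t) = -3*t**6/128 - 9*t**4/32 - 9*t**2/8.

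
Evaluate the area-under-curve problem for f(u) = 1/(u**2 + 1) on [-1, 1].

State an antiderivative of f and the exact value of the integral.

Antiderivative: F(u) = atan(u); value = pi/2

Check any antiderivative F(u) by computing F'(u) and comparing it with f(u).
F(u) = atan(u) is an antiderivative of f.
Check: d/du[atan(u)] = 1/(u**2 + 1) = f(u).
F(1) = pi/4; F(-1) = -pi/4.
Integral = F(1) - F(-1) = pi/2.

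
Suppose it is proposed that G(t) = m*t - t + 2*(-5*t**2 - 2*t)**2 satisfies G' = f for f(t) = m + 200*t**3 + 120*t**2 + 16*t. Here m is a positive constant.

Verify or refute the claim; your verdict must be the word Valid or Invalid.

Invalid: d/dt[G] - f = -1, which is not 0.

d/dt[G] = m + 200*t**3 + 120*t**2 + 16*t - 1
d/dt[G] - f(t) = -1 != 0.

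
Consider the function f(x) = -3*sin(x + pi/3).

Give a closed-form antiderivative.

Recover f(x) by differentiating a candidate F(x); any mismatch rules it out.
Check: d/dx[3*cos(x + pi/3)] = -3*sin(x + pi/3) = f(x).

An antiderivative is F(x) = 3*cos(x + pi/3).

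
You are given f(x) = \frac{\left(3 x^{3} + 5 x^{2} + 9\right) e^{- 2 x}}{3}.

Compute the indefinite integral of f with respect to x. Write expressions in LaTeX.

F(x) = \frac{\left(- 12 x^{3} - 38 x^{2} - 38 x - 55\right) e^{- 2 x}}{24} + C

Recognize the product-rule pattern: f = u'v + uv' with u = - \frac{x^{3}}{2} - \frac{19 x^{2}}{12} - \frac{19 x}{12} - \frac{55}{24}, v = e^{- 2 x}, so integration by parts undoes it.
Check: d/dx[\frac{\left(- 12 x^{3} - 38 x^{2} - 38 x - 55\right) e^{- 2 x}}{24}] = \frac{\left(3 x^{3} + 5 x^{2} + 9\right) e^{- 2 x}}{3} = f(x).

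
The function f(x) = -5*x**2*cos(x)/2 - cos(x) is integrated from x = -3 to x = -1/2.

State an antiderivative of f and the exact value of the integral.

Antiderivative: F(x) = -(5*x**2*sin(x) + 10*x*cos(x) - 8*sin(x))/2; value = -37*sin(3)/2 - 27*sin(1/2)/8 + 5*cos(1/2)/2 - 15*cos(3)

The integrand splits into summands that can be handled one at a time.
F(x) = -(5*x**2*sin(x) + 10*x*cos(x) - 8*sin(x))/2 is an antiderivative of f.
Check: d/dx[-(5*x**2*sin(x) + 10*x*cos(x) - 8*sin(x))/2] = -5*x**2*cos(x)/2 - cos(x) = f(x).
F(-1/2) = -27*sin(1/2)/8 + 5*cos(1/2)/2; F(-3) = 15*cos(3) + 37*sin(3)/2.
Integral = F(-1/2) - F(-3) = -37*sin(3)/2 - 27*sin(1/2)/8 + 5*cos(1/2)/2 - 15*cos(3).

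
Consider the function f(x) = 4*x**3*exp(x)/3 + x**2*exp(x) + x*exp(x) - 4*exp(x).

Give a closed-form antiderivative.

Recognize the product-rule pattern: f = u'v + uv' with u = 4*x**3/3 - 3*x**2 + 7*x - 11, v = exp(x), so integration by parts undoes it.
Check: d/dx[(4*x**3 - 9*x**2 + 21*x - 33)*exp(x)/3] = 4*x**3*exp(x)/3 + x**2*exp(x) + x*exp(x) - 4*exp(x) = f(x).

An antiderivative is F(x) = (4*x**3 - 9*x**2 + 21*x - 33)*exp(x)/3.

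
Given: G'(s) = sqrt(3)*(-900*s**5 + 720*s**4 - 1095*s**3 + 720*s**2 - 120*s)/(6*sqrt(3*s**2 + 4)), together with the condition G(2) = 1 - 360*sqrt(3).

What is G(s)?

Recognize the product-rule pattern: G'(s) = u'v + uv' with u = -15*sqrt(s**2 + 4/3)/2, v = (2*s**2 - s)**2, so integration by parts undoes it.
A general antiderivative is -15*sqrt(s**2 + 4/3)*(2*s**2 - s)**2/2 + C.
The condition gives C = 1 - 360*sqrt(3) - (-360*sqrt(3)) = 1.
So G(s) = (-5*sqrt(3)*s**2*(2*s - 1)**2*sqrt(3*s**2 + 4) + 2)/2.
Check: d/ds[(-5*sqrt(3)*s**2*(2*s - 1)**2*sqrt(3*s**2 + 4) + 2)/2] = (-300*sqrt(3)*s**5 + 240*sqrt(3)*s**4 - 365*sqrt(3)*s**3 + 240*sqrt(3)*s**2 - 40*sqrt(3)*s)/(2*sqrt(3*s**2 + 4)), which equals G'(s).

G(s) = (-5*sqrt(3)*s**2*(2*s - 1)**2*sqrt(3*s**2 + 4) + 2)/2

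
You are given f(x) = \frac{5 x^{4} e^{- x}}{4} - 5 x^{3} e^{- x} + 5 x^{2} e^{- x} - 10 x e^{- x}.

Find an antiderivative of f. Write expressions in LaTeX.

Recognize the product-rule pattern: f = u'v + uv' with u = - \frac{5 x^{4}}{4} - 5 x^{2}, v = e^{- x}, so integration by parts undoes it.
Check: d/dx[\frac{\left(- 5 x^{4} - 20 x^{2}\right) e^{- x}}{4}] = \frac{\left(5 x^{4} - 20 x^{3} + 20 x^{2} - 40 x\right) e^{- x}}{4}, which equals f(x).

An antiderivative is F(x) = \frac{\left(- 5 x^{4} - 20 x^{2}\right) e^{- x}}{4}.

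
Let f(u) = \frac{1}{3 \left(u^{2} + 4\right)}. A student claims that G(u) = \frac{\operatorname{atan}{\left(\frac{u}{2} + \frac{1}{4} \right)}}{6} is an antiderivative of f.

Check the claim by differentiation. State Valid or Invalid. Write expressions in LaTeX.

Invalid: d/du[G] - f = \frac{- 4 u - 1}{12 u^{4} + 12 u^{3} + 99 u^{2} + 48 u + 204}, which is not 0.

d/du[G] = \frac{4}{12 u^{2} + 12 u + 51}
d/du[G] - f(u) = \frac{- 4 u - 1}{12 u^{4} + 12 u^{3} + 99 u^{2} + 48 u + 204} != 0.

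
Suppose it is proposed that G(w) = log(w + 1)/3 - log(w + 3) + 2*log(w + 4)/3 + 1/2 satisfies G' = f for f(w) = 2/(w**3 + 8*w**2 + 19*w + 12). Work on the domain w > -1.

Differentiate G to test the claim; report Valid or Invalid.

d/dw[G] = 2/(w**3 + 8*w**2 + 19*w + 12)
This equals f(w) exactly, so the claim holds.

Valid - the claim checks out under differentiation.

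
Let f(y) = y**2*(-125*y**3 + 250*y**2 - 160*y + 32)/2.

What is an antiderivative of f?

f matches the chain-rule pattern g'(h)*h' with inner function h(y) = 5*y**2/2 - 2*y; substituting u = h(y) collapses the integral.
Check: d/dy[-y**3*(5*y - 4)**3/12] = -125*y**5/2 + 125*y**4 - 80*y**3 + 16*y**2, which equals f(y).

An antiderivative is F(y) = -y**3*(5*y - 4)**3/12.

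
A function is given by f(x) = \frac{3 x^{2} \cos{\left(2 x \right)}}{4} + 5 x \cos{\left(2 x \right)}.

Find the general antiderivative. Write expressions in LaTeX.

F(x) = \frac{6 x^{2} \sin{\left(2 x \right)} + 40 x \sin{\left(2 x \right)} + 6 x \cos{\left(2 x \right)} - 3 \sin{\left(2 x \right)} + 20 \cos{\left(2 x \right)}}{16} + C

The integrand splits into summands that can be handled one at a time.
Check: d/dx[\frac{6 x^{2} \sin{\left(2 x \right)} + 40 x \sin{\left(2 x \right)} + 6 x \cos{\left(2 x \right)} - 3 \sin{\left(2 x \right)} + 20 \cos{\left(2 x \right)}}{16}] = \frac{3 x^{2} \cos{\left(2 x \right)}}{4} + 5 x \cos{\left(2 x \right)} = f(x).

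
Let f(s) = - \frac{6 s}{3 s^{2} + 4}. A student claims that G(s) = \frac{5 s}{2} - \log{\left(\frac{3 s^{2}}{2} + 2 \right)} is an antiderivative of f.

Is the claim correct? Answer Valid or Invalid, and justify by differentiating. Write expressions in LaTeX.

Invalid: d/ds[G] - f = \frac{5}{2}, which is not 0.

d/ds[G] = \frac{15 s^{2} - 12 s + 20}{6 s^{2} + 8}
d/ds[G] - f(s) = \frac{5}{2} != 0.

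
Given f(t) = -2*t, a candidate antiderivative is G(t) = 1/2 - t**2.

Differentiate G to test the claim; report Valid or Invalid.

Valid - the claim checks out under differentiation.

d/dt[G] = -2*t
This equals f(t) exactly, so the claim holds.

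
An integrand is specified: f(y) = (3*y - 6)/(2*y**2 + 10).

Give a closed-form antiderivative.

An antiderivative is F(y) = -3*(-5*log(y**2 + 5) + 4*sqrt(5)*atan(sqrt(5)*y/5))/20.

Since d/dy undoes antidifferentiation here, F'(y) = f(y) is required of F(y).
Check: d/dy[-3*(-5*log(y**2 + 5) + 4*sqrt(5)*atan(sqrt(5)*y/5))/20] = (3*y - 6)/(2*y**2 + 10) = f(y).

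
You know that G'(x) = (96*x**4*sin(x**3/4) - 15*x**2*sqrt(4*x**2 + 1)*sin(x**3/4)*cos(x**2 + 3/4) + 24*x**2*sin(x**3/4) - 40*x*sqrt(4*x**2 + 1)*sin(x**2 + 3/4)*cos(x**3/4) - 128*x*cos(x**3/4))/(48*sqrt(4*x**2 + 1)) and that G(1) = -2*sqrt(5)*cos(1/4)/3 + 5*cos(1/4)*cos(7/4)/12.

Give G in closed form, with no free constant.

G(x) = (-8*sqrt(4*x**2 + 1) + 5*cos(x**2 + 3/4))*cos(x**3/4)/12

Recognize the product-rule pattern: G'(x) = u'v + uv' with u = -2*sqrt(4*x**2 + 1)/3 + 5*cos(x**2 + 3/4)/12, v = cos(x**3/4), so integration by parts undoes it.
A general antiderivative is (-2*sqrt(4*x**2 + 1) + 5*cos(x**2 + 3/4)/4)*cos(x**3/4)/3 + C.
The condition gives C = -2*sqrt(5)*cos(1/4)/3 + 5*cos(1/4)*cos(7/4)/12 - (-2*sqrt(5)*cos(1/4)/3 + 5*cos(1/4)*cos(7/4)/12) = 0.
So G(x) = (-8*sqrt(4*x**2 + 1) + 5*cos(x**2 + 3/4))*cos(x**3/4)/12.
Check: d/dx[(-8*sqrt(4*x**2 + 1) + 5*cos(x**2 + 3/4))*cos(x**3/4)/12] = (96*x**4*sin(x**3/4) - 15*x**2*sqrt(4*x**2 + 1)*sin(x**3/4)*cos(x**2 + 3/4) + 24*x**2*sin(x**3/4) - 40*x*sqrt(4*x**2 + 1)*sin(x**2 + 3/4)*cos(x**3/4) - 128*x*cos(x**3/4))/(48*sqrt(4*x**2 + 1)) = G'(x).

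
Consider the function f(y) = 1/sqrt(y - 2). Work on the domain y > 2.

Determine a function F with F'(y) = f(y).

An antiderivative is F(y) = 2*sqrt(y - 2).

Whatever form F(y) takes, F'(y) = f(y) is non-negotiable.
Check: d/dy[2*sqrt(y - 2)] = 1/sqrt(y - 2) = f(y).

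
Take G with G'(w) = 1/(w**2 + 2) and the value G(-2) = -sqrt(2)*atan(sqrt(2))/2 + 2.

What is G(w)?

G(w) = sqrt(2)*atan(sqrt(2)*w/2)/2 + 2

Recover the given G'(w) by differentiating a candidate G(w); any mismatch rules it out.
A general antiderivative is sqrt(2)*atan(sqrt(2)*w/2)/2 + C.
The condition gives C = -sqrt(2)*atan(sqrt(2))/2 + 2 - (-sqrt(2)*atan(sqrt(2))/2) = 2.
So G(w) = sqrt(2)*atan(sqrt(2)*w/2)/2 + 2.
Check: d/dw[sqrt(2)*atan(sqrt(2)*w/2)/2 + 2] = 1/(w**2 + 2) = G'(w).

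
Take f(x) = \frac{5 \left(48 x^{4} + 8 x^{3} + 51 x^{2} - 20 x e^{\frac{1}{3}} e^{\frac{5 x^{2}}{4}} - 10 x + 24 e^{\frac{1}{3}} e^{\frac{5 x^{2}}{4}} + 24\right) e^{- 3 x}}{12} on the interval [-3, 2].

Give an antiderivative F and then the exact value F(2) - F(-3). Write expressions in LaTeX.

Antiderivative: F(x) = \frac{\left(- 80 x^{4} - 120 x^{3} - 205 x^{2} - 120 x - 40 e^{\frac{1}{3}} e^{\frac{5 x^{2}}{4}} - 80\right) e^{- 3 x}}{12}; value = - \frac{10}{3 e^{\frac{2}{3}}} - \frac{845}{3 e^{6}} + \frac{4805 e^{9}}{12} + \frac{10 e^{\frac{247}{12}}}{3}

Recognize the product-rule pattern: f = u'v + uv' with u = - \frac{5 \left(2 x^{2} + \frac{3 x}{2} + 2\right)^{2}}{3} - \frac{10 e^{\frac{5 x^{2}}{4} + \frac{1}{3}}}{3}, v = e^{- 3 x}, so integration by parts undoes it.
F(x) = \frac{\left(- 80 x^{4} - 120 x^{3} - 205 x^{2} - 120 x - 40 e^{\frac{1}{3}} e^{\frac{5 x^{2}}{4}} - 80\right) e^{- 3 x}}{12} is an antiderivative of f.
Check: d/dx[\frac{\left(- 80 x^{4} - 120 x^{3} - 205 x^{2} - 120 x - 40 e^{\frac{1}{3}} e^{\frac{5 x^{2}}{4}} - 80\right) e^{- 3 x}}{12}] = \frac{\left(240 x^{4} + 40 x^{3} + 255 x^{2} - 100 x e^{\frac{1}{3}} e^{\frac{5 x^{2}}{4}} - 50 x + 120 e^{\frac{1}{3}} e^{\frac{5 x^{2}}{4}} + 120\right) e^{- 3 x}}{12}, which equals f(x).
F(2) = - \frac{10}{3 e^{\frac{2}{3}}} - \frac{845}{3 e^{6}}; F(-3) = - \frac{10 e^{\frac{247}{12}}}{3} - \frac{4805 e^{9}}{12}.
Integral = F(2) - F(-3) = - \frac{10}{3 e^{\frac{2}{3}}} - \frac{845}{3 e^{6}} + \frac{4805 e^{9}}{12} + \frac{10 e^{\frac{247}{12}}}{3}.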